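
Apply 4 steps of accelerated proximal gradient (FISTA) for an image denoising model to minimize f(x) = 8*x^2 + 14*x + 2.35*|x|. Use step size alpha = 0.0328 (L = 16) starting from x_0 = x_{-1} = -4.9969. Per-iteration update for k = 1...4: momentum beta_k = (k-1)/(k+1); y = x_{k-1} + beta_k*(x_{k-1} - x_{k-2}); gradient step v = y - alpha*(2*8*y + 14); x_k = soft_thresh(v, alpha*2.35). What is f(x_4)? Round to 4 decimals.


FISTA on f(x) = 8*x^2 + 14*x + 2.35*|x|
L = 16, alpha = 0.0328
Iteration 1: beta = 0.0, y = -4.9969 + 0.0*(-4.9969 + 4.9969) = -4.9969
  grad(y) = -65.9504, v = y - alpha*grad = -2.8337
  prox(v) = soft_thresh(-2.8337, 0.0771) = -2.7566
Iteration 2: beta = 0.3333, y = -2.7566 + 0.3333*(-2.7566 + 4.9969) = -2.0099
  grad(y) = -18.1583, v = y - alpha*grad = -1.4143
  prox(v) = soft_thresh(-1.4143, 0.0771) = -1.3372
Iteration 3: beta = 0.5, y = -1.3372 + 0.5*(-1.3372 + 2.7566) = -0.6275
  grad(y) = 3.9598, v = y - alpha*grad = -0.7574
  prox(v) = soft_thresh(-0.7574, 0.0771) = -0.6803
Iteration 4: beta = 0.6, y = -0.6803 + 0.6*(-0.6803 + 1.3372) = -0.2862
  grad(y) = 9.4213, v = y - alpha*grad = -0.5952
  prox(v) = soft_thresh(-0.5952, 0.0771) = -0.5181
f(x_4) = 8*(-0.5181)^2 + 14*(-0.5181) + 2.35*|-0.5181| = -3.8885


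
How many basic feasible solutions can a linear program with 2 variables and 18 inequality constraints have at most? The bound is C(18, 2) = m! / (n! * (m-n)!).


Each vertex corresponds to some choice of n active constraints out of m, so the number of vertices is at most C(m, n) = m! / (n!(m-n)!).
m = 18, n = 2
Numerator: 18 * 17
Denominator: 2! = 2
C(18, 2) = 153


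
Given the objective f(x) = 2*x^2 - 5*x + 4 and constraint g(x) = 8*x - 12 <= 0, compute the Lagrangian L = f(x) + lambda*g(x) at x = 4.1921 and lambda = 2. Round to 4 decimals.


Step 1: Evaluate f(x).
f(4.1921) = 2*4.1921^2 - 5*4.1921 + 4 = 18.1869
Step 2: Evaluate g(x).
g(4.1921) = 8*4.1921 - 12 = 21.5368
Step 3: Compute Lagrangian.
L = 18.1869 + 2*21.5368 = 61.2605


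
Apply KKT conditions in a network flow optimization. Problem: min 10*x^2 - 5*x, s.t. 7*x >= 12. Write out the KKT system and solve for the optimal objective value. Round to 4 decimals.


Step 1: Try lambda = 0 (constraint inactive).
x_unc = 5/(2*10) = 0.25
Check: 7*0.25 = 1.75 < 12 -- violated!
Step 2: Constraint must be active: 7*x = 12
x* = 12/7 = 1.7143 (rounded; the exact value 12/7 is used below)
lambda = (2*10*(12/7) - 5)/7 = 4.1837
Step 3: Compute optimal value.
f(x*) = 10*(12/7)^2 - 5*(12/7) = 20.8163


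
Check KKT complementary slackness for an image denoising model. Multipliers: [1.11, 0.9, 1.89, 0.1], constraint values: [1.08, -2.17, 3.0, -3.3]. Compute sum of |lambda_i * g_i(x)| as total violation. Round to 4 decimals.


KKT complementary slackness check:
lambda_1 * g_1 = 1.11 * 1.08 = 1.1988
lambda_2 * g_2 = 0.9 * -2.17 = -1.953
lambda_3 * g_3 = 1.89 * 3.0 = 5.67
lambda_4 * g_4 = 0.1 * -3.3 = -0.33
Total violation = 1.1988 + 1.953 + 5.67 + 0.33 = 9.1518


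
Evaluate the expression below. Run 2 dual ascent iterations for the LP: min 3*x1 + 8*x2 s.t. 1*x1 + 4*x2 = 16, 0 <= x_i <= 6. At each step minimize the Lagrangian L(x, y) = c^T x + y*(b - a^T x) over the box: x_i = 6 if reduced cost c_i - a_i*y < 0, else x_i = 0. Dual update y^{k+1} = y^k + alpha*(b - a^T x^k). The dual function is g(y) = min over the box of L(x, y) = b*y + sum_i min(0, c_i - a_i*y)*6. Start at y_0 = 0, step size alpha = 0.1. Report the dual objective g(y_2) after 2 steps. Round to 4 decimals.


Dual ascent for LP: min 3*x1 + 8*x2, 1*x1 + 4*x2 = 16, 0 <= x_i <= 6
Step 1: y^k = 0.0, reduced costs: (3.0, 8.0)
  x^k = (0.0, 0.0), subgradient = b - a^T x = 16.0
  y^{k+1} = 0.0 + 0.1*16.0 = 1.6
Step 2: y^k = 1.6, reduced costs: (1.4, 1.6)
  x^k = (0.0, 0.0), subgradient = b - a^T x = 16.0
  y^{k+1} = 1.6 + 0.1*16.0 = 3.2
Dual objective at y_2 = 3.2: reduced costs (-0.2, -4.8), box minimizer x = (6.0, 6.0)
g(y_2) = b*y + (c1 - a1*y)*x1 + (c2 - a2*y)*x2 = 16*3.2 + (-0.2)*6.0 + (-4.8)*6.0 = 51.2 - 1.2 - 28.8 = 21.2


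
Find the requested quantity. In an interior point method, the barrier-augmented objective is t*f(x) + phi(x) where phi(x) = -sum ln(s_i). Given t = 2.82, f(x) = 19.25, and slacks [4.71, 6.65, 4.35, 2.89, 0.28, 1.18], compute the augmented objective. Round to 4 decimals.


Step 1: Compute log-barrier.
ln values: [1.5497, 1.8946, 1.4702, 1.0613, -1.273, 0.1655]
phi = -(1.5497 + 1.8946 + 1.4702 + 1.0613 - 1.273 + 0.1655) = -4.8683
Step 2: Compute augmented objective.
t*f(x) = 2.82*19.25 = 54.285
Total = 54.285 - 4.8683 = 49.4167


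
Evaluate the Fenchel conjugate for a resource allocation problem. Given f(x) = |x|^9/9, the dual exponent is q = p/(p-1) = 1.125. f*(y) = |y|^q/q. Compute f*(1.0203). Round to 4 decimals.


The conjugate exponent q satisfies 1/p + 1/q = 1.
p = 9, so q = 9/(9 - 1) = 1.125
|y|^q = 1.0203^1.125 = 1.0229
f*(1.0203) = 1.0229 / 1.125 = 0.9092


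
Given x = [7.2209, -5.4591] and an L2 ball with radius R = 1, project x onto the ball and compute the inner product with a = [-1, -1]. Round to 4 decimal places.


Step 1: Compute ||x|| (intermediates to 6 decimals).
||x|| = sqrt(7.2209^2 + (-5.4591)^2) = 9.052247
Step 2: Project.
Since ||x|| > R, scale = R/||x|| = 1/9.052247 = 0.11047, proj(x) = scale * x
proj(x) = [0.797693, -0.603067]
Step 3: Dot product.
a^T * proj(x) = -1*0.797693 - 1*(-0.603067) = -0.1946


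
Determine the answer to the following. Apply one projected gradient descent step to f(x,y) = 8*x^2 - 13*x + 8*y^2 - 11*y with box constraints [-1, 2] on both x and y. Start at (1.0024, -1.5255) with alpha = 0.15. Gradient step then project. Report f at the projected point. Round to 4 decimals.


Step 1: Compute gradient at (1.0024, -1.5255).
grad_x = 2*8*1.0024 - 13 = 3.0384
grad_y = 2*8*-1.5255 - 11 = -35.408
Step 2: Gradient step.
x_raw = 1.0024 - 0.15*3.0384 = 0.5466
y_raw = -1.5255 - 0.15*-35.408 = 3.7857
Step 3: Project onto [-1, 2].
x_proj = clip(0.5466) = 0.5466
y_proj = clip(3.7857) = 2.0
Step 4: Evaluate f.
f(0.5466, 2.0) = 5.2842


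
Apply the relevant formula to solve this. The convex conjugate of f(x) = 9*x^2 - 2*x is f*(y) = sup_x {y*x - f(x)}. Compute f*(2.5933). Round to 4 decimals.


f*(y) = sup_x {y*x - a*x^2 - b*x} = sup_x {(y-b)*x - a*x^2}
FOC: (y - b) - 2a*x = 0 => x* = (y - b)/(2a)
x* = (2.5933 + 2)/(2*9) = 0.2552
f*(2.5933) = (y-b)^2/(4a) = (2.5933 + 2)^2/(4*9)
= 21.0984/36 = 0.5861


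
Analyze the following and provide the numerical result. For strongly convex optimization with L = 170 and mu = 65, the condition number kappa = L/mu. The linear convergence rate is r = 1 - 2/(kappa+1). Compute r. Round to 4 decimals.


Step 1: Compute the condition number.
kappa = L/mu = 170/65 = 2.6154
Step 2: Compute the convergence rate.
r = 1 - 2/(kappa + 1) = 1 - 2*mu/(L + mu) = (L - mu)/(L + mu) = 105/235 = 0.4468


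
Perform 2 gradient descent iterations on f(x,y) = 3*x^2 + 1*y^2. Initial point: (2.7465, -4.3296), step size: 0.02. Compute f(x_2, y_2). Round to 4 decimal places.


Gradient descent on f(x,y) = 3*x^2 + 1*y^2.
Starting point: (2.7465, -4.3296), alpha = 0.02
Step 1: grad_x = 2*3*2.7465 = 16.479, grad_y = 2*1*-4.3296 = -8.6592
  x_1 = 2.7465 - 0.02*16.479 = 2.4169
  y_1 = -4.3296 - 0.02*-8.6592 = -4.1564
Step 2: grad_x = 2*3*2.4169 = 14.5015, grad_y = 2*1*-4.1564 = -8.3128
  x_2 = 2.4169 - 0.02*14.5015 = 2.1269
  y_2 = -4.1564 - 0.02*-8.3128 = -3.9902
f(2.1269, -3.9902) = 3*2.1269^2 + 1*(-3.9902)^2 = 29.4923


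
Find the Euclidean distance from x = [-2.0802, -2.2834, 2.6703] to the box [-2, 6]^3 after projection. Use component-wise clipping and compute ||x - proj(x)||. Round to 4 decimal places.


Project each component onto [-2, 6].
clip(-2.0802) = -2.0, clip(-2.2834) = -2.0, clip(2.6703) = 2.6703
Projection = [-2.0, -2.0, 2.6703]
Squared diffs: [0.0064, 0.0803, 0.0]
Distance = sqrt(0.0867) = 0.2945


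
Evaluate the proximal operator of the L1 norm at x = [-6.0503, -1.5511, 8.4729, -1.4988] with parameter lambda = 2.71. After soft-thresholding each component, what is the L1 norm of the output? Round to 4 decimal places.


Soft-thresholding with lambda = 2.71:
prox(-6.0503) = sign(-6.0503)*max(|-6.0503| - 2.71, 0) = -3.3403
prox(-1.5511) = sign(-1.5511)*max(|-1.5511| - 2.71, 0) = 0.0
prox(8.4729) = sign(8.4729)*max(|8.4729| - 2.71, 0) = 5.7629
prox(-1.4988) = sign(-1.4988)*max(|-1.4988| - 2.71, 0) = 0.0
prox(x) = [-3.3403, 0.0, 5.7629, 0.0]
||prox(x)||_1 = 3.3403 + 0.0 + 5.7629 + 0.0 = 9.1032


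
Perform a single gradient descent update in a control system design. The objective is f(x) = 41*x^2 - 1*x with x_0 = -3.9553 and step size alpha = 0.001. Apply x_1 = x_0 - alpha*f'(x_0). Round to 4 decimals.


We compute the gradient at x_0 and apply the update.
f'(x) = 82*x - 1
f'(-3.9553) = 82*-3.9553 - 1 = -325.3346
x_1 = -3.9553 - 0.001*-325.3346 = -3.63


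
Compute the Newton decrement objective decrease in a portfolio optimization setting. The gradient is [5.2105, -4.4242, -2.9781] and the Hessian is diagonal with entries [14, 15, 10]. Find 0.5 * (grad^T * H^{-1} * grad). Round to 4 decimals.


Step 1: H is diagonal, so H^(-1) * g = [0.3722, -0.2949, -0.2978].
Step 2: g^T H^(-1) g = sum_i g_i^2 / H_ii
  = (5.2105)^2/14 + (-4.4242)^2/15 + (-2.9781)^2/10
  = 1.9392 + 1.3049 + 0.8869 = 4.131
Step 3: Objective decrease = 0.5 * g^T H^(-1) g = 2.0655


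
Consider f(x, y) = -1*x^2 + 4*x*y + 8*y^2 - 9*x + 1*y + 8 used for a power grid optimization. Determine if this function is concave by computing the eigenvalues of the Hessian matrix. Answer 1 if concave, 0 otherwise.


The Hessian of f(x,y) = -1*x^2 + 4*x*y + 8*y^2 - 9*x + 1*y + 8 is:
H = [[-2, 4], [4, 16]]
Trace = -2 + 16 = 14
Determinant = -2*16 - (4)^2 = -48
Discriminant = (14)^2 - 4*-48 = 388.0
Eigenvalues: lambda_1 = -2.8489, lambda_2 = 16.8489
The function is not concave.

0


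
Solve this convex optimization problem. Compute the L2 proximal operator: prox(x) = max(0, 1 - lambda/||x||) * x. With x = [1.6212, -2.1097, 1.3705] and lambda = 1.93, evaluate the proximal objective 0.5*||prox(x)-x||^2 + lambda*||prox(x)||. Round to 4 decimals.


Step 1: Compute ||x||.
||x|| = 2.9929
Step 2: Compute scaling factor.
scale = max(0, 1 - 1.93/2.9929) = 0.3551
Step 3: prox(x) = [0.5758, -0.7492, 0.4867]
||prox(x)|| = 1.0629
Step 4: Proximal objective.
0.5*||prox-x||^2 = 1.8625
lambda*||prox|| = 2.0514
Total = 3.9138


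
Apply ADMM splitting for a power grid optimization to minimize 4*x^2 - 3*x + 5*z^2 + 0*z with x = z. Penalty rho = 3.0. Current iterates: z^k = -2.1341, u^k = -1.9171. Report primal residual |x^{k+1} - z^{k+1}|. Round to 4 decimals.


ADMM iteration with rho = 3.0, z^k = -2.1341, u^k = -1.9171
Step 1: x-update.
Minimize 4*x^2 - 3*x + (3.0/2)*(x + 2.1341 - 1.9171)^2
FOC: (2*4 + 3.0)*x = 3 + 3.0*(-2.1341 + 1.9171)
x^{k+1} = 0.2135
Step 2: z-update.
Minimize 5*z^2 + 0*z + (3.0/2)*(0.2135 - z - 1.9171)^2
FOC: (2*5 + 3.0)*z = 0 + 3.0*(0.2135 - 1.9171)
z^{k+1} = -0.3931
Step 3: u-update.
u^{k+1} = -1.9171 + 0.2135 + 0.3931 = -1.3104
Step 4: Primal residual = |0.2135 + 0.3931| = 0.6067


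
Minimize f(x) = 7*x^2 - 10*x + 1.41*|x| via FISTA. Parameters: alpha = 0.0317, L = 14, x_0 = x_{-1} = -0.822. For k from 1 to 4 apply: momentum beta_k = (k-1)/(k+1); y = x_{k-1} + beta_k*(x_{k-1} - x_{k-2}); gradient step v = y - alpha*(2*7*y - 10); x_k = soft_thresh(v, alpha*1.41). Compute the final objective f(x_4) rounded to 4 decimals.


FISTA on f(x) = 7*x^2 - 10*x + 1.41*|x|
L = 14, alpha = 0.0317
Iteration 1: beta = 0.0, y = -0.822 + 0.0*(-0.822 + 0.822) = -0.822
  grad(y) = -21.508, v = y - alpha*grad = -0.1402
  prox(v) = soft_thresh(-0.1402, 0.0447) = -0.0955
Iteration 2: beta = 0.3333, y = -0.0955 + 0.3333*(-0.0955 + 0.822) = 0.1467
  grad(y) = -7.9467, v = y - alpha*grad = 0.3986
  prox(v) = soft_thresh(0.3986, 0.0447) = 0.3539
Iteration 3: beta = 0.5, y = 0.3539 + 0.5*(0.3539 + 0.0955) = 0.5786
  grad(y) = -1.9, v = y - alpha*grad = 0.6388
  prox(v) = soft_thresh(0.6388, 0.0447) = 0.5941
Iteration 4: beta = 0.6, y = 0.5941 + 0.6*(0.5941 - 0.3539) = 0.7382
  grad(y) = 0.3353, v = y - alpha*grad = 0.7276
  prox(v) = soft_thresh(0.7276, 0.0447) = 0.6829
f(x_4) = 7*0.6829^2 - 10*0.6829 + 1.41*|0.6829| = -2.6016


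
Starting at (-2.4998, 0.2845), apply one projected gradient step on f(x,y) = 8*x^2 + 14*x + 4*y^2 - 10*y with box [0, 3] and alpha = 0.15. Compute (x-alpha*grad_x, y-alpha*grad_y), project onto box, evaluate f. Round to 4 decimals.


Step 1: Compute gradient at (-2.4998, 0.2845).
grad_x = 2*8*-2.4998 + 14 = -25.9968
grad_y = 2*4*0.2845 - 10 = -7.724
Step 2: Gradient step.
x_raw = -2.4998 - 0.15*-25.9968 = 1.3997
y_raw = 0.2845 - 0.15*-7.724 = 1.4431
Step 3: Project onto [0, 3].
x_proj = clip(1.3997) = 1.3997
y_proj = clip(1.4431) = 1.4431
Step 4: Evaluate f.
f(1.3997, 1.4431) = 29.169


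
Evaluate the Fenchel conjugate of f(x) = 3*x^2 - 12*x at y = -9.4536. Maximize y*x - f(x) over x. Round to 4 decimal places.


f*(y) = sup_x {y*x - a*x^2 - b*x} = sup_x {(y-b)*x - a*x^2}
FOC: (y - b) - 2a*x = 0 => x* = (y - b)/(2a)
x* = (-9.4536 + 12)/(2*3) = 0.4244
f*(-9.4536) = (y-b)^2/(4a) = (-9.4536 + 12)^2/(4*3)
= 6.4842/12 = 0.5403


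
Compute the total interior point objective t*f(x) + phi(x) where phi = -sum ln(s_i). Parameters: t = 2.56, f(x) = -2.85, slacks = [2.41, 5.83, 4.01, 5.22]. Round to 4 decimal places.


Step 1: Compute log-barrier.
ln values: [0.8796, 1.763, 1.3888, 1.6525]
phi = -(0.8796 + 1.763 + 1.3888 + 1.6525) = -5.6839
Step 2: Compute augmented objective.
t*f(x) = 2.56*-2.85 = -7.296
Total = -7.296 - 5.6839 = -12.9799


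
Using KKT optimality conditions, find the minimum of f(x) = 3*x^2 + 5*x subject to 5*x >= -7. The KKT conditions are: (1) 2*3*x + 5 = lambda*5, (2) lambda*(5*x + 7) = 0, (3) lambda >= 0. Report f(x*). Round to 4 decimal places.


Step 1: Try lambda = 0 (constraint inactive).
Stationarity: 2*3*x + 5 = 0
x* = -5/(2*3) = -5/6 = -0.8333 (rounded; the exact value -5/6 is used below)
Check constraint: 5*-0.8333 = -4.1665 >= -7 -- satisfied.
Step 2: Compute optimal value.
f(x*) = 3*(-5/6)^2 + 5*(-5/6) = -2.0833


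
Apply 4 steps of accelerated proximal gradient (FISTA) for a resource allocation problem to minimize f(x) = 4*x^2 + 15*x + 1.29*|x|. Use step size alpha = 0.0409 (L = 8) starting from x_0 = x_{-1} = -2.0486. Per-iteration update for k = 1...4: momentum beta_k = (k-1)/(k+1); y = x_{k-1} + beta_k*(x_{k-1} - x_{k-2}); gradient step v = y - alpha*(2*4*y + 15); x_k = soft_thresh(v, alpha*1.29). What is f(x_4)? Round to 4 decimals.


FISTA on f(x) = 4*x^2 + 15*x + 1.29*|x|
L = 8, alpha = 0.0409
Iteration 1: beta = 0.0, y = -2.0486 + 0.0*(-2.0486 + 2.0486) = -2.0486
  grad(y) = -1.3888, v = y - alpha*grad = -1.9918
  prox(v) = soft_thresh(-1.9918, 0.0528) = -1.939
Iteration 2: beta = 0.3333, y = -1.939 + 0.3333*(-1.939 + 2.0486) = -1.9025
  grad(y) = -0.2201, v = y - alpha*grad = -1.8935
  prox(v) = soft_thresh(-1.8935, 0.0528) = -1.8408
Iteration 3: beta = 0.5, y = -1.8408 + 0.5*(-1.8408 + 1.939) = -1.7916
  grad(y) = 0.6671, v = y - alpha*grad = -1.8189
  prox(v) = soft_thresh(-1.8189, 0.0528) = -1.7661
Iteration 4: beta = 0.6, y = -1.7661 + 0.6*(-1.7661 + 1.8408) = -1.7214
  grad(y) = 1.2291, v = y - alpha*grad = -1.7716
  prox(v) = soft_thresh(-1.7716, 0.0528) = -1.7189
f(x_4) = 4*(-1.7189)^2 + 15*(-1.7189) + 1.29*|-1.7189| = -11.7477


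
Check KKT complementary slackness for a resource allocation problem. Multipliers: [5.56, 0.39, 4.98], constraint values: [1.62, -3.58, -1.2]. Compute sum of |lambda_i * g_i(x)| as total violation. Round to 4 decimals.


KKT complementary slackness check:
lambda_1 * g_1 = 5.56 * 1.62 = 9.0072
lambda_2 * g_2 = 0.39 * -3.58 = -1.3962
lambda_3 * g_3 = 4.98 * -1.2 = -5.976
Total violation = 9.0072 + 1.3962 + 5.976 = 16.3794


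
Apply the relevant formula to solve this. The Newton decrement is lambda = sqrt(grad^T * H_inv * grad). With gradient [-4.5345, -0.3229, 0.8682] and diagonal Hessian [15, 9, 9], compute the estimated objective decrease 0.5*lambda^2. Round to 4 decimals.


Step 1: H is diagonal, so H^(-1) * g = [-0.3023, -0.0359, 0.0965].
Step 2: g^T H^(-1) g = sum_i g_i^2 / H_ii
  = (-4.5345)^2/15 + (-0.3229)^2/9 + (0.8682)^2/9
  = 1.3708 + 0.0116 + 0.0838 = 1.4661
Step 3: Objective decrease = 0.5 * g^T H^(-1) g = 0.7331


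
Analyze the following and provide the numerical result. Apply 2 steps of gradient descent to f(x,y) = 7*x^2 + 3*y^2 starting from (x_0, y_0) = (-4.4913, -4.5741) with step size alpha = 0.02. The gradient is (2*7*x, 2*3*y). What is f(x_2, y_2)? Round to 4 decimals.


Gradient descent on f(x,y) = 7*x^2 + 3*y^2.
Starting point: (-4.4913, -4.5741), alpha = 0.02
Step 1: grad_x = 2*7*-4.4913 = -62.8782, grad_y = 2*3*-4.5741 = -27.4446
  x_1 = -4.4913 - 0.02*-62.8782 = -3.2337
  y_1 = -4.5741 - 0.02*-27.4446 = -4.0252
Step 2: grad_x = 2*7*-3.2337 = -45.2723, grad_y = 2*3*-4.0252 = -24.1512
  x_2 = -3.2337 - 0.02*-45.2723 = -2.3283
  y_2 = -4.0252 - 0.02*-24.1512 = -3.5422
f(-2.3283, -3.5422) = 7*(-2.3283)^2 + 3*(-3.5422)^2 = 75.5877


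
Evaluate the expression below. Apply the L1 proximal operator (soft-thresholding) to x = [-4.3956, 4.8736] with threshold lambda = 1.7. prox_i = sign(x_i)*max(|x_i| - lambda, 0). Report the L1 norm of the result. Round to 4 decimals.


Soft-thresholding with lambda = 1.7:
prox(-4.3956) = sign(-4.3956)*max(|-4.3956| - 1.7, 0) = -2.6956
prox(4.8736) = sign(4.8736)*max(|4.8736| - 1.7, 0) = 3.1736
prox(x) = [-2.6956, 3.1736]
||prox(x)||_1 = 2.6956 + 3.1736 = 5.8692


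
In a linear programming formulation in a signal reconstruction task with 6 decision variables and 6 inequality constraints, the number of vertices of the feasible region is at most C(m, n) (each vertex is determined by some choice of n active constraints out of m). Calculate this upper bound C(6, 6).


Each vertex corresponds to some choice of n active constraints out of m, so the number of vertices is at most C(m, n) = m! / (n!(m-n)!).
m = 6, n = 6
Numerator: 6 * 5 * 4 * 3 * 2 * 1
Denominator: 6! = 720
C(6, 6) = 1


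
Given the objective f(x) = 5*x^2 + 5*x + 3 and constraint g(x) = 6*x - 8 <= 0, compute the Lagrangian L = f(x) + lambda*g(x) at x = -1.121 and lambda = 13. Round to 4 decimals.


Step 1: Evaluate f(x).
f(-1.121) = 5*(-1.121)^2 + 5*(-1.121) + 3 = 3.6782
Step 2: Evaluate g(x).
g(-1.121) = 6*-1.121 - 8 = -14.726
Step 3: Compute Lagrangian.
L = 3.6782 + 13*-14.726 = -187.7598


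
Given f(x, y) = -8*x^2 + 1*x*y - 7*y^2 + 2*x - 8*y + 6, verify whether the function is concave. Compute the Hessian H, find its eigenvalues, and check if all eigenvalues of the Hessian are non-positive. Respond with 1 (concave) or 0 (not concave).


The Hessian of f(x,y) = -8*x^2 + 1*x*y - 7*y^2 + 2*x - 8*y + 6 is:
H = [[-16, 1], [1, -14]]
Trace = -16 - 14 = -30
Determinant = -16*-14 - (1)^2 = 223
Discriminant = (-30)^2 - 4*223 = 8.0
Eigenvalues: lambda_1 = -16.4142, lambda_2 = -13.5858
The function is concave.

1


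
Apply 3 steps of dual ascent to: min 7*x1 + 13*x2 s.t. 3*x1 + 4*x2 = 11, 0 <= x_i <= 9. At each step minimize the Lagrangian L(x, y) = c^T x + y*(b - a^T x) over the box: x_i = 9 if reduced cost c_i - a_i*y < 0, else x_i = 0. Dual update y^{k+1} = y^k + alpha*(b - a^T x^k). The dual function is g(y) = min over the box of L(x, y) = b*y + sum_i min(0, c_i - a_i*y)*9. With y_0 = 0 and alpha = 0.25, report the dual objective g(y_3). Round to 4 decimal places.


Dual ascent for LP: min 7*x1 + 13*x2, 3*x1 + 4*x2 = 11, 0 <= x_i <= 9
Step 1: y^k = 0.0, reduced costs: (7.0, 13.0)
  x^k = (0.0, 0.0), subgradient = b - a^T x = 11.0
  y^{k+1} = 0.0 + 0.25*11.0 = 2.75
Step 2: y^k = 2.75, reduced costs: (-1.25, 2.0)
  x^k = (9.0, 0.0), subgradient = b - a^T x = -16.0
  y^{k+1} = 2.75 + 0.25*-16.0 = -1.25
Step 3: y^k = -1.25, reduced costs: (10.75, 18.0)
  x^k = (0.0, 0.0), subgradient = b - a^T x = 11.0
  y^{k+1} = -1.25 + 0.25*11.0 = 1.5
Dual objective at y_3 = 1.5: reduced costs (2.5, 7.0), box minimizer x = (0.0, 0.0)
g(y_3) = b*y + (c1 - a1*y)*x1 + (c2 - a2*y)*x2 = 11*1.5 + 2.5*0.0 + 7.0*0.0 = 16.5 + 0.0 + 0.0 = 16.5


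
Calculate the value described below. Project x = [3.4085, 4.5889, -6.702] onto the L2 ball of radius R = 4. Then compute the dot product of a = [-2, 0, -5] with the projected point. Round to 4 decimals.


Step 1: Compute ||x|| (intermediates to 6 decimals).
||x|| = sqrt(3.4085^2 + 4.5889^2 + (-6.702)^2) = 8.808671
Step 2: Project.
Since ||x|| > R, scale = R/||x|| = 4/8.808671 = 0.454098, proj(x) = scale * x
proj(x) = [1.547793, 2.08381, -3.043365]
Step 3: Dot product.
a^T * proj(x) = -2*1.547793 + 0*2.08381 - 5*(-3.043365) = 12.1212


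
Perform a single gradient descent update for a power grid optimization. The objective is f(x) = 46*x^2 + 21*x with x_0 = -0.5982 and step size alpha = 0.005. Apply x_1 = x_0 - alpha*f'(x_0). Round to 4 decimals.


We compute the gradient at x_0 and apply the update.
f'(x) = 92*x + 21
f'(-0.5982) = 92*-0.5982 + 21 = -34.0344
x_1 = -0.5982 - 0.005*-34.0344 = -0.428


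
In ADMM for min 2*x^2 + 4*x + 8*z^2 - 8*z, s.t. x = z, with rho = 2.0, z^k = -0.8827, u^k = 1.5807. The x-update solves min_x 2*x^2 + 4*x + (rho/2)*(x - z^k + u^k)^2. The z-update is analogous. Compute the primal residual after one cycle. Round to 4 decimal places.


ADMM iteration with rho = 2.0, z^k = -0.8827, u^k = 1.5807
Step 1: x-update.
Minimize 2*x^2 + 4*x + (2.0/2)*(x + 0.8827 + 1.5807)^2
FOC: (2*2 + 2.0)*x = -4 + 2.0*(-0.8827 - 1.5807)
x^{k+1} = -1.4878
Step 2: z-update.
Minimize 8*z^2 - 8*z + (2.0/2)*(-1.4878 - z + 1.5807)^2
FOC: (2*8 + 2.0)*z = 8 + 2.0*(-1.4878 + 1.5807)
z^{k+1} = 0.4548
Step 3: u-update.
u^{k+1} = 1.5807 - 1.4878 - 0.4548 = -0.3619
Step 4: Primal residual = |-1.4878 - 0.4548| = 1.9426


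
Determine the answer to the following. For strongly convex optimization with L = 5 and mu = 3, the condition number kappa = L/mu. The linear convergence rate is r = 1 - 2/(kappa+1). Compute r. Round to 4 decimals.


Step 1: Compute the condition number.
kappa = L/mu = 5/3 = 1.6667
Step 2: Compute the convergence rate.
r = 1 - 2/(kappa + 1) = 1 - 2*mu/(L + mu) = (L - mu)/(L + mu) = 2/8 = 0.25


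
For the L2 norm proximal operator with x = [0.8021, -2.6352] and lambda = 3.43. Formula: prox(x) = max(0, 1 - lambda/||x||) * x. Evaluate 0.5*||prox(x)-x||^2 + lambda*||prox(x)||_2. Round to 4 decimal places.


Step 1: Compute ||x||.
||x|| = 2.7546
Step 2: Compute scaling factor.
scale = max(0, 1 - 3.43/2.7546) = 0.0
Step 3: prox(x) = [0.0, -0.0]
||prox(x)|| = 0.0
Step 4: Proximal objective.
0.5*||prox-x||^2 = 3.7938
lambda*||prox|| = 0.0
Total = 3.7938


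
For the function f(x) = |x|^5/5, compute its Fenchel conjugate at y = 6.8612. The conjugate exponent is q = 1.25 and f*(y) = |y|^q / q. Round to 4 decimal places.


The conjugate exponent q satisfies 1/p + 1/q = 1.
p = 5, so q = 5/(5 - 1) = 1.25
|y|^q = 6.8612^1.25 = 11.1045
f*(6.8612) = 11.1045 / 1.25 = 8.8836


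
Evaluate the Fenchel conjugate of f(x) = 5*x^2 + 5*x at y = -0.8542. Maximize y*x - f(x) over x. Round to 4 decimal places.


f*(y) = sup_x {y*x - a*x^2 - b*x} = sup_x {(y-b)*x - a*x^2}
FOC: (y - b) - 2a*x = 0 => x* = (y - b)/(2a)
x* = (-0.8542 - 5)/(2*5) = -0.5854
f*(-0.8542) = (y-b)^2/(4a) = (-0.8542 - 5)^2/(4*5)
= 34.2717/20 = 1.7136


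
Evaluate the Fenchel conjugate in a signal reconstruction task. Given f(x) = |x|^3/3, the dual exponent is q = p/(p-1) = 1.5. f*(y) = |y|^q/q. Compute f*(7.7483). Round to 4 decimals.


The conjugate exponent q satisfies 1/p + 1/q = 1.
p = 3, so q = 3/(3 - 1) = 1.5
|y|^q = 7.7483^1.5 = 21.568
f*(7.7483) = 21.568 / 1.5 = 14.3787


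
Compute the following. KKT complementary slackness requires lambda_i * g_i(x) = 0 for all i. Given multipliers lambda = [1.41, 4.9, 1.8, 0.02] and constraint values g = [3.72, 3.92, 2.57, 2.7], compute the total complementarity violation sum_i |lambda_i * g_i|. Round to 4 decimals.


KKT complementary slackness check:
lambda_1 * g_1 = 1.41 * 3.72 = 5.2452
lambda_2 * g_2 = 4.9 * 3.92 = 19.208
lambda_3 * g_3 = 1.8 * 2.57 = 4.626
lambda_4 * g_4 = 0.02 * 2.7 = 0.054
Total violation = 5.2452 + 19.208 + 4.626 + 0.054 = 29.1332


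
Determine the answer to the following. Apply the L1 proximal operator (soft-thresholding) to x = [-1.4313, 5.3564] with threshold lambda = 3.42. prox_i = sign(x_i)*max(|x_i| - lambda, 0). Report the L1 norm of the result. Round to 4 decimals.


Soft-thresholding with lambda = 3.42:
prox(-1.4313) = sign(-1.4313)*max(|-1.4313| - 3.42, 0) = 0.0
prox(5.3564) = sign(5.3564)*max(|5.3564| - 3.42, 0) = 1.9364
prox(x) = [0.0, 1.9364]
||prox(x)||_1 = 0.0 + 1.9364 = 1.9364


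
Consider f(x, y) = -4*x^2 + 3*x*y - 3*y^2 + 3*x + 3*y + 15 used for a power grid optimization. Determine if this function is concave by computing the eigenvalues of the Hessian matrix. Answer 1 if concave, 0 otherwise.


The Hessian of f(x,y) = -4*x^2 + 3*x*y - 3*y^2 + 3*x + 3*y + 15 is:
H = [[-8, 3], [3, -6]]
Trace = -8 - 6 = -14
Determinant = -8*-6 - (3)^2 = 39
Discriminant = (-14)^2 - 4*39 = 40.0
Eigenvalues: lambda_1 = -10.1623, lambda_2 = -3.8377
The function is concave.

1


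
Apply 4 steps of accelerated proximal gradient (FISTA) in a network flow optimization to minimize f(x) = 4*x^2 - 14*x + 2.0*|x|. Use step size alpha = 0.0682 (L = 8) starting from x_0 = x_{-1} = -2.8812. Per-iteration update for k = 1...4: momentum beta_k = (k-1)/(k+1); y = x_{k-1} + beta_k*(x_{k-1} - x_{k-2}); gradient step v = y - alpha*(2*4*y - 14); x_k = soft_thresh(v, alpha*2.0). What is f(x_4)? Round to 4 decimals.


FISTA on f(x) = 4*x^2 - 14*x + 2.0*|x|
L = 8, alpha = 0.0682
Iteration 1: beta = 0.0, y = -2.8812 + 0.0*(-2.8812 + 2.8812) = -2.8812
  grad(y) = -37.0496, v = y - alpha*grad = -0.3544
  prox(v) = soft_thresh(-0.3544, 0.1364) = -0.218
Iteration 2: beta = 0.3333, y = -0.218 + 0.3333*(-0.218 + 2.8812) = 0.6697
  grad(y) = -8.6423, v = y - alpha*grad = 1.2591
  prox(v) = soft_thresh(1.2591, 0.1364) = 1.1227
Iteration 3: beta = 0.5, y = 1.1227 + 0.5*(1.1227 + 0.218) = 1.7931
  grad(y) = 0.3447, v = y - alpha*grad = 1.7696
  prox(v) = soft_thresh(1.7696, 0.1364) = 1.6332
Iteration 4: beta = 0.6, y = 1.6332 + 0.6*(1.6332 - 1.1227) = 1.9395
  grad(y) = 1.5156, v = y - alpha*grad = 1.8361
  prox(v) = soft_thresh(1.8361, 0.1364) = 1.6997
f(x_4) = 4*1.6997^2 - 14*1.6997 + 2.0*|1.6997| = -8.8405


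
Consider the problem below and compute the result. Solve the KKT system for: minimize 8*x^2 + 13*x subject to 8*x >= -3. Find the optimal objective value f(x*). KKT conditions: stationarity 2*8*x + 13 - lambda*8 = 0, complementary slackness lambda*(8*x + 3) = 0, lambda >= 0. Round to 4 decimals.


Step 1: Try lambda = 0 (constraint inactive).
x_unc = -13/(2*8) = -0.8125
Check: 8*-0.8125 = -6.5 < -3 -- violated!
Step 2: Constraint must be active: 8*x = -3
x* = -3/8 = -0.375
lambda = (2*8*(-0.375) + 13)/8 = 0.875
Step 3: Compute optimal value.
f(x*) = 8*(-0.375)^2 + 13*(-0.375) = -3.75


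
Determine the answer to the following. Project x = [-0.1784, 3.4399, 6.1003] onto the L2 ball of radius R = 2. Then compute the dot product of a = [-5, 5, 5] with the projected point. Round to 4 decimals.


Step 1: Compute ||x|| (intermediates to 6 decimals).
||x|| = sqrt((-0.1784)^2 + 3.4399^2 + 6.1003^2) = 7.005598
Step 2: Project.
Since ||x|| > R, scale = R/||x|| = 2/7.005598 = 0.285486, proj(x) = scale * x
proj(x) = [-0.050931, 0.982043, 1.74155]
Step 3: Dot product.
a^T * proj(x) = -5*(-0.050931) + 5*0.982043 + 5*1.74155 = 13.8726


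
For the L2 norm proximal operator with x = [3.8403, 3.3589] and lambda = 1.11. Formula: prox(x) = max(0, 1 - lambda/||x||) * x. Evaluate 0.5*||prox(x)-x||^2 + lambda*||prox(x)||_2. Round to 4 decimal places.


Step 1: Compute ||x||.
||x|| = 5.102
Step 2: Compute scaling factor.
scale = max(0, 1 - 1.11/5.102) = 0.7824
Step 3: prox(x) = [3.0048, 2.6281]
||prox(x)|| = 3.992
Step 4: Proximal objective.
0.5*||prox-x||^2 = 0.6161
lambda*||prox|| = 4.4311
Total = 5.0471


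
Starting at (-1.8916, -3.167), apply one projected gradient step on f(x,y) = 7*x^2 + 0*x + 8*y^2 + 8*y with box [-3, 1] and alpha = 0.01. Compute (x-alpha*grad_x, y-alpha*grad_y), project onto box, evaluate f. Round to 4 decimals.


Step 1: Compute gradient at (-1.8916, -3.167).
grad_x = 2*7*-1.8916 + 0 = -26.4824
grad_y = 2*8*-3.167 + 8 = -42.672
Step 2: Gradient step.
x_raw = -1.8916 - 0.01*-26.4824 = -1.6268
y_raw = -3.167 - 0.01*-42.672 = -2.7403
Step 3: Project onto [-3, 1].
x_proj = clip(-1.6268) = -1.6268
y_proj = clip(-2.7403) = -2.7403
Step 4: Evaluate f.
f(-1.6268, -2.7403) = 56.6756


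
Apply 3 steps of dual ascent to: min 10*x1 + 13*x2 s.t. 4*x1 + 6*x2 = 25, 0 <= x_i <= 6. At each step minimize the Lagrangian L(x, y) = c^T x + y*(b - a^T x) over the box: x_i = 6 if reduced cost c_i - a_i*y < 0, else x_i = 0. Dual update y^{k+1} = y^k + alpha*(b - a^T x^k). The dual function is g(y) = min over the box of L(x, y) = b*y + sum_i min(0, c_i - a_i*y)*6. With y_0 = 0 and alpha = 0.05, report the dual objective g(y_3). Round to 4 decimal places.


Dual ascent for LP: min 10*x1 + 13*x2, 4*x1 + 6*x2 = 25, 0 <= x_i <= 6
Step 1: y^k = 0.0, reduced costs: (10.0, 13.0)
  x^k = (0.0, 0.0), subgradient = b - a^T x = 25.0
  y^{k+1} = 0.0 + 0.05*25.0 = 1.25
Step 2: y^k = 1.25, reduced costs: (5.0, 5.5)
  x^k = (0.0, 0.0), subgradient = b - a^T x = 25.0
  y^{k+1} = 1.25 + 0.05*25.0 = 2.5
Step 3: y^k = 2.5, reduced costs: (0.0, -2.0)
  x^k = (0.0, 6.0), subgradient = b - a^T x = -11.0
  y^{k+1} = 2.5 + 0.05*-11.0 = 1.95
Dual objective at y_3 = 1.95: reduced costs (2.2, 1.3), box minimizer x = (0.0, 0.0)
g(y_3) = b*y + (c1 - a1*y)*x1 + (c2 - a2*y)*x2 = 25*1.95 + 2.2*0.0 + 1.3*0.0 = 48.75 + 0.0 + 0.0 = 48.75


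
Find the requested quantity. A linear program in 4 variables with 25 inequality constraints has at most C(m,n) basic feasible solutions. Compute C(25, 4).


Each vertex corresponds to some choice of n active constraints out of m, so the number of vertices is at most C(m, n) = m! / (n!(m-n)!).
m = 25, n = 4
Numerator: 25 * 24 * 23 * 22
Denominator: 4! = 24
C(25, 4) = 12650


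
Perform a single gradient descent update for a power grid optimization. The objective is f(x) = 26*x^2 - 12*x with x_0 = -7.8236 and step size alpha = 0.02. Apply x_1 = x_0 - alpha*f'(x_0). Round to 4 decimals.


We compute the gradient at x_0 and apply the update.
f'(x) = 52*x - 12
f'(-7.8236) = 52*-7.8236 - 12 = -418.8272
x_1 = -7.8236 - 0.02*-418.8272 = 0.5529


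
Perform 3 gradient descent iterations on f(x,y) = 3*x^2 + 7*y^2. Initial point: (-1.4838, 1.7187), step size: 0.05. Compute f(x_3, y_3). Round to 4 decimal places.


Gradient descent on f(x,y) = 3*x^2 + 7*y^2.
Starting point: (-1.4838, 1.7187), alpha = 0.05
Step 1: grad_x = 2*3*-1.4838 = -8.9028, grad_y = 2*7*1.7187 = 24.0618
  x_1 = -1.4838 - 0.05*-8.9028 = -1.0387
  y_1 = 1.7187 - 0.05*24.0618 = 0.5156
Step 2: grad_x = 2*3*-1.0387 = -6.232, grad_y = 2*7*0.5156 = 7.2185
  x_2 = -1.0387 - 0.05*-6.232 = -0.7271
  y_2 = 0.5156 - 0.05*7.2185 = 0.1547
Step 3: grad_x = 2*3*-0.7271 = -4.3624, grad_y = 2*7*0.1547 = 2.1656
  x_3 = -0.7271 - 0.05*-4.3624 = -0.5089
  y_3 = 0.1547 - 0.05*2.1656 = 0.0464
f(-0.5089, 0.0464) = 3*(-0.5089)^2 + 7*0.0464^2 = 0.7921


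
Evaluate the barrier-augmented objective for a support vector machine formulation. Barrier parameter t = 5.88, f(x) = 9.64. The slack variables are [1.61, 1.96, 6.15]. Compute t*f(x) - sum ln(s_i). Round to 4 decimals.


Step 1: Compute log-barrier.
ln values: [0.4762, 0.6729, 1.8165]
phi = -(0.4762 + 0.6729 + 1.8165) = -2.9656
Step 2: Compute augmented objective.
t*f(x) = 5.88*9.64 = 56.6832
Total = 56.6832 - 2.9656 = 53.7176


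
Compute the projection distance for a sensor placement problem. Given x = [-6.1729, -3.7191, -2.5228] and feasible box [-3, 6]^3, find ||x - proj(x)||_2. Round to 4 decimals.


Project each component onto [-3, 6].
clip(-6.1729) = -3.0, clip(-3.7191) = -3.0, clip(-2.5228) = -2.5228
Projection = [-3.0, -3.0, -2.5228]
Squared diffs: [10.0673, 0.5171, 0.0]
Distance = sqrt(10.5844) = 3.2534


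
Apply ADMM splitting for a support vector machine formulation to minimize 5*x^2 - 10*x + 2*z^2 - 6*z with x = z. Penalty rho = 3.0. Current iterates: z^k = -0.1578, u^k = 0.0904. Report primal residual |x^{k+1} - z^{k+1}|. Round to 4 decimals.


ADMM iteration with rho = 3.0, z^k = -0.1578, u^k = 0.0904
Step 1: x-update.
Minimize 5*x^2 - 10*x + (3.0/2)*(x + 0.1578 + 0.0904)^2
FOC: (2*5 + 3.0)*x = 10 + 3.0*(-0.1578 - 0.0904)
x^{k+1} = 0.712
Step 2: z-update.
Minimize 2*z^2 - 6*z + (3.0/2)*(0.712 - z + 0.0904)^2
FOC: (2*2 + 3.0)*z = 6 + 3.0*(0.712 + 0.0904)
z^{k+1} = 1.201
Step 3: u-update.
u^{k+1} = 0.0904 + 0.712 - 1.201 = -0.3987
Step 4: Primal residual = |0.712 - 1.201| = 0.4891


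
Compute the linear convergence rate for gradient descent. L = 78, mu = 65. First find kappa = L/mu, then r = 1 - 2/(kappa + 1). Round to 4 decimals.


Step 1: Compute the condition number.
kappa = L/mu = 78/65 = 1.2
Step 2: Compute the convergence rate.
r = 1 - 2/(kappa + 1) = 1 - 2*mu/(L + mu) = (L - mu)/(L + mu) = 13/143 = 0.0909


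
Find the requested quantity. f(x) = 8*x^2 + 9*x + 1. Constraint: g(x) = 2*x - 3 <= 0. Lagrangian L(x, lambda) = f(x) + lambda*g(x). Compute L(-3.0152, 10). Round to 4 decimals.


Step 1: Evaluate f(x).
f(-3.0152) = 8*(-3.0152)^2 + 9*(-3.0152) + 1 = 46.5946
Step 2: Evaluate g(x).
g(-3.0152) = 2*-3.0152 - 3 = -9.0304
Step 3: Compute Lagrangian.
L = 46.5946 + 10*-9.0304 = -43.7094


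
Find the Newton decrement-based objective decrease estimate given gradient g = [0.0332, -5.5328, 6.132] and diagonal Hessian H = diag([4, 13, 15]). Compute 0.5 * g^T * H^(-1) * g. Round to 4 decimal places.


Step 1: H is diagonal, so H^(-1) * g = [0.0083, -0.4256, 0.4088].
Step 2: g^T H^(-1) g = sum_i g_i^2 / H_ii
  = (0.0332)^2/4 + (-5.5328)^2/13 + (6.132)^2/15
  = 0.0003 + 2.3548 + 2.5068 = 4.8618
Step 3: Objective decrease = 0.5 * g^T H^(-1) g = 2.4309


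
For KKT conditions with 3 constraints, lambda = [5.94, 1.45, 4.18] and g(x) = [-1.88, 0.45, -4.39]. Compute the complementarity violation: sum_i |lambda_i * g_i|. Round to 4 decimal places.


KKT complementary slackness check:
lambda_1 * g_1 = 5.94 * -1.88 = -11.1672
lambda_2 * g_2 = 1.45 * 0.45 = 0.6525
lambda_3 * g_3 = 4.18 * -4.39 = -18.3502
Total violation = 11.1672 + 0.6525 + 18.3502 = 30.1699


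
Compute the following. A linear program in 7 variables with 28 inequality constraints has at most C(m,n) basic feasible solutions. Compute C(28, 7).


Each vertex corresponds to some choice of n active constraints out of m, so the number of vertices is at most C(m, n) = m! / (n!(m-n)!).
m = 28, n = 7
Numerator: 28 * 27 * 26 * 25 * 24 * 23 * 22
Denominator: 7! = 5040
C(28, 7) = 1184040


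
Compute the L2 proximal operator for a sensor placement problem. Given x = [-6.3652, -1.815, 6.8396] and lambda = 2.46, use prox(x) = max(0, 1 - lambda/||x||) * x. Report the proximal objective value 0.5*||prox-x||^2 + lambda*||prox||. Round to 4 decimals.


Step 1: Compute ||x||.
||x|| = 9.5179
Step 2: Compute scaling factor.
scale = max(0, 1 - 2.46/9.5179) = 0.7415
Step 3: prox(x) = [-4.72, -1.3459, 5.0718]
||prox(x)|| = 7.0579
Step 4: Proximal objective.
0.5*||prox-x||^2 = 3.0258
lambda*||prox|| = 17.3624
Total = 20.3882


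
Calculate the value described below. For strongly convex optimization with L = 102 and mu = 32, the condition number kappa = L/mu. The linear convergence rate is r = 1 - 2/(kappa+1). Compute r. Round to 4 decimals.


Step 1: Compute the condition number.
kappa = L/mu = 102/32 = 3.1875
Step 2: Compute the convergence rate.
r = 1 - 2/(kappa + 1) = 1 - 2*mu/(L + mu) = (L - mu)/(L + mu) = 70/134 = 0.5224


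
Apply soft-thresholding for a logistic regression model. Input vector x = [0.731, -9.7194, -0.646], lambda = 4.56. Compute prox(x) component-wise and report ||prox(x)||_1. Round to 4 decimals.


Soft-thresholding with lambda = 4.56:
prox(0.731) = sign(0.731)*max(|0.731| - 4.56, 0) = 0.0
prox(-9.7194) = sign(-9.7194)*max(|-9.7194| - 4.56, 0) = -5.1594
prox(-0.646) = sign(-0.646)*max(|-0.646| - 4.56, 0) = 0.0
prox(x) = [0.0, -5.1594, 0.0]
||prox(x)||_1 = 0.0 + 5.1594 + 0.0 = 5.1594


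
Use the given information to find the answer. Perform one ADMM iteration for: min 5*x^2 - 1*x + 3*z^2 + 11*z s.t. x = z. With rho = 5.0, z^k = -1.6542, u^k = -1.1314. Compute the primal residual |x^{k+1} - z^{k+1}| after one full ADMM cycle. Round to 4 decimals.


ADMM iteration with rho = 5.0, z^k = -1.6542, u^k = -1.1314
Step 1: x-update.
Minimize 5*x^2 - 1*x + (5.0/2)*(x + 1.6542 - 1.1314)^2
FOC: (2*5 + 5.0)*x = 1 + 5.0*(-1.6542 + 1.1314)
x^{k+1} = -0.1076
Step 2: z-update.
Minimize 3*z^2 + 11*z + (5.0/2)*(-0.1076 - z - 1.1314)^2
FOC: (2*3 + 5.0)*z = -11 + 5.0*(-0.1076 - 1.1314)
z^{k+1} = -1.5632
Step 3: u-update.
u^{k+1} = -1.1314 - 0.1076 + 1.5632 = 0.3242
Step 4: Primal residual = |-0.1076 + 1.5632| = 1.4556


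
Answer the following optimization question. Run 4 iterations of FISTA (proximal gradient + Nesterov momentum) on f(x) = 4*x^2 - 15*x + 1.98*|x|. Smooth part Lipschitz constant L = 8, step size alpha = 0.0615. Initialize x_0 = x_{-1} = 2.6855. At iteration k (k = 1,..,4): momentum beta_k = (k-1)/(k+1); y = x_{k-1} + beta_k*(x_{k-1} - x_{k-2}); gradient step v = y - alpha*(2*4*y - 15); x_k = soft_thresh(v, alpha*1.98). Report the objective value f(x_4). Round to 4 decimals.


FISTA on f(x) = 4*x^2 - 15*x + 1.98*|x|
L = 8, alpha = 0.0615
Iteration 1: beta = 0.0, y = 2.6855 + 0.0*(2.6855 - 2.6855) = 2.6855
  grad(y) = 6.484, v = y - alpha*grad = 2.2867
  prox(v) = soft_thresh(2.2867, 0.1218) = 2.165
Iteration 2: beta = 0.3333, y = 2.165 + 0.3333*(2.165 - 2.6855) = 1.9915
  grad(y) = 0.9316, v = y - alpha*grad = 1.9342
  prox(v) = soft_thresh(1.9342, 0.1218) = 1.8124
Iteration 3: beta = 0.5, y = 1.8124 + 0.5*(1.8124 - 2.165) = 1.6361
  grad(y) = -1.9112, v = y - alpha*grad = 1.7536
  prox(v) = soft_thresh(1.7536, 0.1218) = 1.6319
Iteration 4: beta = 0.6, y = 1.6319 + 0.6*(1.6319 - 1.8124) = 1.5236
  grad(y) = -2.8115, v = y - alpha*grad = 1.6965
  prox(v) = soft_thresh(1.6965, 0.1218) = 1.5747
f(x_4) = 4*1.5747^2 - 15*1.5747 + 1.98*|1.5747| = -10.5839


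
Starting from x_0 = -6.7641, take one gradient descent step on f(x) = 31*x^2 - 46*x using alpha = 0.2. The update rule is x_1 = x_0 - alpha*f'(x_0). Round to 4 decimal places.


We compute the gradient at x_0 and apply the update.
f'(x) = 62*x - 46
f'(-6.7641) = 62*-6.7641 - 46 = -465.3742
x_1 = -6.7641 - 0.2*-465.3742 = 86.3107


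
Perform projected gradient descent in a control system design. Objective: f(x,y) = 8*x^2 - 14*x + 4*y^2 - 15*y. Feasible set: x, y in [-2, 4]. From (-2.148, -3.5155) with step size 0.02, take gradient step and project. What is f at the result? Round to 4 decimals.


Step 1: Compute gradient at (-2.148, -3.5155).
grad_x = 2*8*-2.148 - 14 = -48.368
grad_y = 2*4*-3.5155 - 15 = -43.124
Step 2: Gradient step.
x_raw = -2.148 - 0.02*-48.368 = -1.1806
y_raw = -3.5155 - 0.02*-43.124 = -2.653
Step 3: Project onto [-2, 4].
x_proj = clip(-1.1806) = -1.1806
y_proj = clip(-2.653) = -2.0
Step 4: Evaluate f.
f(-1.1806, -2.0) = 73.6802


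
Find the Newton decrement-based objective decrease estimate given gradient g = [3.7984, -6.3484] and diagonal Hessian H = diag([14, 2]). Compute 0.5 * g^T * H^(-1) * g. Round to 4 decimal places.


Step 1: H is diagonal, so H^(-1) * g = [0.2713, -3.1742].
Step 2: g^T H^(-1) g = sum_i g_i^2 / H_ii
  = (3.7984)^2/14 + (-6.3484)^2/2
  = 1.0306 + 20.1511 = 21.1817
Step 3: Objective decrease = 0.5 * g^T H^(-1) g = 10.5908


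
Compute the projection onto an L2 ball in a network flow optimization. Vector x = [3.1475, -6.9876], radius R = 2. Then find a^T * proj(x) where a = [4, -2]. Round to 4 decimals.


Step 1: Compute ||x|| (intermediates to 6 decimals).
||x|| = sqrt(3.1475^2 + (-6.9876)^2) = 7.663766
Step 2: Project.
Since ||x|| > R, scale = R/||x|| = 2/7.663766 = 0.260968, proj(x) = scale * x
proj(x) = [0.821397, -1.82354]
Step 3: Dot product.
a^T * proj(x) = 4*0.821397 - 2*(-1.82354) = 6.9327


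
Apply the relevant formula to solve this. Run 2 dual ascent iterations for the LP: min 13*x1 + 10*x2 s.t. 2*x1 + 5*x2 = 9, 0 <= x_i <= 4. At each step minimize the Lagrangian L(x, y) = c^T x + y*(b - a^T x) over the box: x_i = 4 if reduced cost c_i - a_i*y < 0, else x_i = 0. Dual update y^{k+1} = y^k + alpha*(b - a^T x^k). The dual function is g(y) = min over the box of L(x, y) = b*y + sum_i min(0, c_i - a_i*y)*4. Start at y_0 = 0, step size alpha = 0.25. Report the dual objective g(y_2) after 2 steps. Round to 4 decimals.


Dual ascent for LP: min 13*x1 + 10*x2, 2*x1 + 5*x2 = 9, 0 <= x_i <= 4
Step 1: y^k = 0.0, reduced costs: (13.0, 10.0)
  x^k = (0.0, 0.0), subgradient = b - a^T x = 9.0
  y^{k+1} = 0.0 + 0.25*9.0 = 2.25
Step 2: y^k = 2.25, reduced costs: (8.5, -1.25)
  x^k = (0.0, 4.0), subgradient = b - a^T x = -11.0
  y^{k+1} = 2.25 + 0.25*-11.0 = -0.5
Dual objective at y_2 = -0.5: reduced costs (14.0, 12.5), box minimizer x = (0.0, 0.0)
g(y_2) = b*y + (c1 - a1*y)*x1 + (c2 - a2*y)*x2 = 9*(-0.5) + 14.0*0.0 + 12.5*0.0 = -4.5 + 0.0 + 0.0 = -4.5
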